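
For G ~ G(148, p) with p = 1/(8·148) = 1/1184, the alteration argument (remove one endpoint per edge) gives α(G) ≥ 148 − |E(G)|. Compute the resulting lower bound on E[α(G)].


E[|E(G)|] = C(148, 2)·p = 10878 · (1/1184) = 147/16.
E[α(G)] ≥ n − E[|E(G)|] = 148 − 147/16 = 2221/16.
Numerically: ≈ 138.8125.
(This is only a lower bound; the true E[α(G)] may be larger.)

E[α(G)] ≥ 2221/16 ≈ 138.8125.


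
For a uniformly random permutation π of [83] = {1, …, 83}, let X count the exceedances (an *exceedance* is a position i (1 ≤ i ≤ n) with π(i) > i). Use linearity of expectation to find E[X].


Write X = Σ_{i=1}^{83} X_i, where X_i = 1_{π(i) > i}.
For each fixed i, π(i) is uniform over {1, …, 83} (marginal of a uniform permutation), so P[π(i) > i] = (n − i)/n. Summing: Σ_{i=1}^{83} (n − i)/n = (0 + 1 + … + 82)/83 = 83(83 − 1)/(2·83) = (83 − 1)/2.
Hence E[X] = Σ_{i=1}^{83} (83 − i)/83 = 41 ≈ 41.000000.

E[X] = 41 = 41.000000.


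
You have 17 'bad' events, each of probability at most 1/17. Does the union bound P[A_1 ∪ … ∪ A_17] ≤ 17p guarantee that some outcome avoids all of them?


Union bound: P[∪_{i=1}^{17} A_i] ≤ Σ_i P[A_i] ≤ 17·p = 17·(1/17) = 1.
Numerically: 1 ≈ 1.000000.
Is 1 < 1? NO.
Since the bound 1 is ≥ 1, the union bound is uninformative here; it does NOT by itself certify existence.

17·p = 1 ≈ 1.000000; existence NOT certified by the union bound.


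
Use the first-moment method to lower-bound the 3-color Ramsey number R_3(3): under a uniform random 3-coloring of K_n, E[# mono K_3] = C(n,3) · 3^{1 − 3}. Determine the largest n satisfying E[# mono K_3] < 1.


We need C(n, 3) · 3^{1 − 3} < 1, i.e. C(n, 3) < 3^{3 − 1} = 9.
Check values of n near the boundary:
  n = 3: C(3, 3) = 1; 1 < 9? YES
  n = 4: C(4, 3) = 4; 4 < 9? YES
  n = 5: C(5, 3) = 10; 10 < 9? NO
The largest n with C(n, 3) < 9 is n = 4 (where E[X] = 4/9 ≈ 0.444444). Hence R_3(3) > 4, i.e. R_3(3) ≥ 5.

Largest n = 4; hence R_3(3) > 4.


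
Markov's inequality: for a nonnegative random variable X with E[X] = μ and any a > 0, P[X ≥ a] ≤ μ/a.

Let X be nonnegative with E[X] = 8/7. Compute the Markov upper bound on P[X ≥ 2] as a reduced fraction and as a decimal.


μ = E[X] = 8/7, a = 2.
Markov: P[X ≥ 2] ≤ μ/a = (8/7)/2 = 4/7.
Numerically: ≈ 0.571.
(Since a = 2 > μ = 1.143, the bound 4/7 is < 1 and informative.)

P[X ≥ 2] ≤ 4/7 ≈ 0.571.


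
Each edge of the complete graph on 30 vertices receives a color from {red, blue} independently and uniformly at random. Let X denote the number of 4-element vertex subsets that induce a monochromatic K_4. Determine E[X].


Let X = Σ_S X_S over the C(30, 4) = 27405 subsets S of size 4, where X_S = 1 if the K_4 on S is monochromatic.
For a fixed S, the K_4 on S has C(4, 2) = 6 edges. P[all 6 edges red] = (1/2)^6, and likewise for blue, so P[monochromatic] = 2·(1/2)^6 = 2^{1 − 6} = 1/32.
By linearity of expectation: E[X] = C(30, 4) · 2^{1 − 6} = 27405 · 1/32 = 27405/32.
Numerically: E[X] ≈ 856.40625.

E[X] = C(30,4)·2^(1−C(4,2)) = 27405/32 ≈ 856.40625.


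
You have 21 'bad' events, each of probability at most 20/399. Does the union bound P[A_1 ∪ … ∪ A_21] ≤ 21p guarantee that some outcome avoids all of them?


Union bound: P[∪_{i=1}^{21} A_i] ≤ Σ_i P[A_i] ≤ 21·p = 21·(20/399) = 20/19.
Numerically: 20/19 ≈ 1.05263.
Is 20/19 < 1? NO.
Since the bound 20/19 is ≥ 1, the union bound is uninformative here; it does NOT by itself certify existence.

21·p = 20/19 ≈ 1.05263; existence NOT certified by the union bound.


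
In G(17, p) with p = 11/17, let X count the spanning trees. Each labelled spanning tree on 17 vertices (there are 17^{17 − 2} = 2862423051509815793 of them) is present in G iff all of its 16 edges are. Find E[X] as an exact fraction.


K_17 has 17^{17 − 2} = 2862423051509815793 labelled spanning trees.
For each such spanning tree H, let X_H = 1 if all 16 edges of H are present in G. Then P[X_H = 1] = p^{16} = (11/17)^{16} = 45949729863572161/48661191875666868481.
By linearity of expectation: E[X] = Σ_H E[X_H] = 2862423051509815793 · p^{16} = 2862423051509815793 · 45949729863572161/48661191875666868481 = 45949729863572161/17.
Numerically: E[X] ≈ 2.7029e+15.

E[X] = 2862423051509815793 · (11/17)^{16} = 45949729863572161/17 ≈ 2.7029e+15.


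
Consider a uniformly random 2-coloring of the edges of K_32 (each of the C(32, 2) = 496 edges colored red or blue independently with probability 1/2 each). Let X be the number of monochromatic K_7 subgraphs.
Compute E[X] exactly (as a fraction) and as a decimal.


Let X = Σ_S X_S over the C(32, 7) = 3365856 subsets S of size 7, where X_S = 1 if the K_7 on S is monochromatic.
For a fixed S, the K_7 on S has C(7, 2) = 21 edges. P[all 21 edges red] = (1/2)^21, and likewise for blue, so P[monochromatic] = 2·(1/2)^21 = 2^{1 − 21} = 1/1048576.
By linearity: E[X] = C(32, 7) · 2^{1 − 21} = 3365856 · 1/1048576 = 105183/32768.
Numerically: E[X] ≈ 3.2099.

E[X] = C(32,7)·2^(1−C(7,2)) = 105183/32768 ≈ 3.2099.


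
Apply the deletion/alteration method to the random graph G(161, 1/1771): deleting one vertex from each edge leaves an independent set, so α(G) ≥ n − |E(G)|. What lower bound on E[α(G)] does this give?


E[|E(G)|] = C(161, 2)·p = 12880 · (1/1771) = 80/11.
E[α(G)] ≥ n − E[|E(G)|] = 161 − 80/11 = 1691/11.
Numerically: ≈ 153.72727.
(This is only a lower bound; the true E[α(G)] may be larger.)

E[α(G)] ≥ 1691/11 ≈ 153.72727.


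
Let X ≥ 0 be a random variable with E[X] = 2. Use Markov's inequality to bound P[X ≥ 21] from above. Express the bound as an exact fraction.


μ = E[X] = 2, a = 21.
Markov: P[X ≥ 21] ≤ μ/a = (2)/21 = 2/21.
Numerically: ≈ 0.09524.
(Since a = 21 > μ = 2.00000, the bound 2/21 is < 1 and informative.)

P[X ≥ 21] ≤ 2/21 ≈ 0.09524.


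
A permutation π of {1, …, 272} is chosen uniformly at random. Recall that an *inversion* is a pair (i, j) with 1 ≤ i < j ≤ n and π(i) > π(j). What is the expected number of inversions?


Write X = Σ X_I over the C(272, 2) = 36856 pairs i < j, with X_I the indicator of one inversion.
There are 36856 indicators.
For each fixed pair i < j, the values π(i) and π(j) are two distinct elements of {1, …, 272} in uniformly random order; by symmetry P[π(i) > π(j)] = 1/2.
By linearity: E[X] = 36856 · (1/2) = C(272, 2) · (1/2) = 36856/2 = 18428 ≈ 18428.000.

E[X] = 18428 = 18428.000.


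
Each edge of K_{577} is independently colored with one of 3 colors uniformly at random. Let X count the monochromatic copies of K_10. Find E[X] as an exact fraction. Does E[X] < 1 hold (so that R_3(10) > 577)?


E[X] = C(577, 10) · 3^{1 − 45} = 1042166760920175198880 · 3^{−44} = 1042166760920175198880/984770902183611232881.
As a reduced fraction: E[X] = 1042166760920175198880/984770902183611232881 ≈ 1.058283.
Is E[X] < 1? NO.
Since E[X] ≥ 1, the first-moment bound is inconclusive at n = 577; it does NOT by itself certify R_3(10) > 577.

E[X] = 1042166760920175198880/984770902183611232881 ≈ 1.058283; E[X] ≥ 1; first-moment method inconclusive here.


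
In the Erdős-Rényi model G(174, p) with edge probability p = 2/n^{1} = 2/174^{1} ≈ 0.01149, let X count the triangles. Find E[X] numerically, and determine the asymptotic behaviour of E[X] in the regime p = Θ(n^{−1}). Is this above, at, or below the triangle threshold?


Number of potential triangles: C(174, 3) = 862924.
Each occurs with probability p³ ≈ (0.01149)³ ≈ 1.518596e-06.
By linearity: E[X] = C(174, 3)·p³ ≈ 862924 · 1.518596e-06 ≈ 1.3104.
Here α = 1, so p = 2/n is exactly at the triangle threshold p ~ 1/n. Asymptotically E[X] → c³/6 = 2³/6 = 4/3 ≈ 1.3333, a bounded constant. In this regime the triangle count is asymptotically Poisson(c³/6).

E[X] ≈ 1.3104; in regime p = Θ(1/n^{1}) E[X] stays bounded (at the triangle threshold p ~ 1/n).


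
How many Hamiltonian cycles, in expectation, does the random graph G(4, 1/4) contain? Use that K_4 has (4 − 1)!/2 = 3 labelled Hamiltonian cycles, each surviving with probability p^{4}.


K_4 has (4 − 1)!/2 = 3 labelled Hamiltonian cycles.
For each such Hamiltonian cycle H, let X_H = 1 if all 4 edges of H are present in G. Then P[X_H = 1] = p^{4} = (1/4)^{4} = 1/256.
By linearity: E[X] = Σ_H E[X_H] = 3 · p^{4} = 3 · 1/256 = 3/256.
Numerically: E[X] ≈ 0.0117188.

E[X] = 3 · (1/4)^{4} = 3/256 ≈ 0.0117188.


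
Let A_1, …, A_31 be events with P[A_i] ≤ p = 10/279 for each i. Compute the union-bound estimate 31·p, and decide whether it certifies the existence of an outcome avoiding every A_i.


Union bound: P[∪_{i=1}^{31} A_i] ≤ Σ_i P[A_i] ≤ 31·p = 31·(10/279) = 10/9.
Numerically: 10/9 ≈ 1.11111.
Is 10/9 < 1? NO.
Since the bound 10/9 is ≥ 1, the union bound is uninformative here; it does NOT by itself certify existence.

31·p = 10/9 ≈ 1.11111; existence NOT certified by the union bound.


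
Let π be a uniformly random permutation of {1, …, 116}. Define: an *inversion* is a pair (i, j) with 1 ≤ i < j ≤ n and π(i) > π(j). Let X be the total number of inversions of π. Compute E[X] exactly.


Write X = Σ X_I over the C(116, 2) = 6670 pairs i < j, with X_I the indicator of one inversion.
There are 6670 indicators.
For each fixed pair i < j, the values π(i) and π(j) are two distinct elements of {1, …, 116} in uniformly random order; by symmetry P[π(i) > π(j)] = 1/2.
By linearity: E[X] = 6670 · (1/2) = C(116, 2) · (1/2) = 6670/2 = 3335 ≈ 3335.00000.

E[X] = 3335 = 3335.00000.


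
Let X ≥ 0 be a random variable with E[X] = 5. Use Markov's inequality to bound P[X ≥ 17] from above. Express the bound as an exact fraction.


μ = E[X] = 5, a = 17.
Markov: P[X ≥ 17] ≤ μ/a = (5)/17 = 5/17.
Numerically: ≈ 0.29412.
(Since a = 17 > μ = 5.00000, the bound 5/17 is < 1 and informative.)

P[X ≥ 17] ≤ 5/17 ≈ 0.29412.


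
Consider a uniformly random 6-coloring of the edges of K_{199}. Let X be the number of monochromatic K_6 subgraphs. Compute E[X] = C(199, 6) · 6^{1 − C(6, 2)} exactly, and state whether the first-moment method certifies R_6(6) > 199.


E[X] = C(199, 6) · 6^{1 − 15} = 79936367511 · 6^{−14} = 79936367511/78364164096.
As a reduced fraction: E[X] = 26645455837/26121388032 ≈ 1.020063.
Is E[X] < 1? NO.
Since E[X] ≥ 1, the first-moment bound is inconclusive at n = 199; it does NOT by itself certify R_6(6) > 199.

E[X] = 26645455837/26121388032 ≈ 1.020063; E[X] ≥ 1; first-moment method inconclusive here.


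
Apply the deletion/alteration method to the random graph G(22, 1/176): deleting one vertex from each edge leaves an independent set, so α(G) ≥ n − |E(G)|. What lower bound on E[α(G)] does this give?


E[|E(G)|] = C(22, 2)·p = 231 · (1/176) = 21/16.
E[α(G)] ≥ n − E[|E(G)|] = 22 − 21/16 = 331/16.
Numerically: ≈ 20.688.
(This is only a lower bound; the true E[α(G)] may be larger.)

E[α(G)] ≥ 331/16 ≈ 20.688.


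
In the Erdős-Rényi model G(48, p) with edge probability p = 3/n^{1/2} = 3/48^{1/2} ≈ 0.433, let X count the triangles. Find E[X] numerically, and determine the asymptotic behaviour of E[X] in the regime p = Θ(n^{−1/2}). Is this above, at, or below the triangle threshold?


Number of potential triangles: C(48, 3) = 17296.
Each occurs with probability p³ ≈ (0.433)³ ≈ 8.118988e-02.
By linearity: E[X] = C(48, 3)·p³ ≈ 17296 · 8.118988e-02 ≈ 1404.2602.
Since α = 1/2 < 1, p = c/n^{1/2} ≫ 1/n is above the triangle threshold p ~ 1/n. Asymptotically E[X] ~ (c³/6)·n^{3(1−α)} = (3³/6)·n^{1.5} → ∞; triangles are abundant w.h.p.

E[X] ≈ 1404.2602; in regime p = Θ(1/n^{1/2}) E[X] diverges (above the triangle threshold p ~ 1/n).


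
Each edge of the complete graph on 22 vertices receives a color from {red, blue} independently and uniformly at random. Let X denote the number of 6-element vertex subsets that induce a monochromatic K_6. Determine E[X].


Let X = Σ_S X_S over the C(22, 6) = 74613 subsets S of size 6, where X_S = 1 if the K_6 on S is monochromatic.
For a fixed S, the K_6 on S has C(6, 2) = 15 edges. P[all 15 edges red] = (1/2)^15, and likewise for blue, so P[monochromatic] = 2·(1/2)^15 = 2^{1 − 15} = 1/16384.
By linearity of expectation: E[X] = C(22, 6) · 2^{1 − 15} = 74613 · 1/16384 = 74613/16384.
Numerically: E[X] ≈ 4.554.

E[X] = C(22,6)·2^(1−C(6,2)) = 74613/16384 ≈ 4.554.


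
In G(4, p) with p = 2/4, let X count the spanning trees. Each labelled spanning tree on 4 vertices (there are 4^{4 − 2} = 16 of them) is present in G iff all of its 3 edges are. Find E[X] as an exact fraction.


K_4 has 4^{4 − 2} = 16 labelled spanning trees.
For each such spanning tree H, let X_H = 1 if all 3 edges of H are present in G. Then P[X_H = 1] = p^{3} = (1/2)^{3} = 1/8.
By linearity of expectation: E[X] = Σ_H E[X_H] = 16 · p^{3} = 16 · 1/8 = 2.
Numerically: E[X] ≈ 2.

E[X] = 16 · (1/2)^{3} = 2 ≈ 2.


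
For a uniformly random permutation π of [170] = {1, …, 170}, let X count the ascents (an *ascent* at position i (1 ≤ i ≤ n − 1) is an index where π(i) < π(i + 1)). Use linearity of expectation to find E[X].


Write X = Σ X_I over i = 1, …, 169, with X_I the indicator of one ascent.
There are 169 indicators.
For each fixed i, the pair (π(i), π(i+1)) is a uniformly random ordered pair of distinct values from {1, …, 170}; by symmetry P[π(i) < π(i+1)] = 1/2.
By linearity: E[X] = 169 · (1/2) = (170 − 1) · (1/2) = 169/2 ≈ 84.50000.

E[X] = 169/2 = 84.50000.


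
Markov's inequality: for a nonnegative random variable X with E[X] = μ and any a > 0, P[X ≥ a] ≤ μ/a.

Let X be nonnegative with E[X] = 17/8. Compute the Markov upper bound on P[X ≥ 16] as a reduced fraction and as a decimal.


μ = E[X] = 17/8, a = 16.
Markov: P[X ≥ 16] ≤ μ/a = (17/8)/16 = 17/128.
Numerically: ≈ 0.1328.
(Since a = 16 > μ = 2.1250, the bound 17/128 is < 1 and informative.)

P[X ≥ 16] ≤ 17/128 ≈ 0.1328.


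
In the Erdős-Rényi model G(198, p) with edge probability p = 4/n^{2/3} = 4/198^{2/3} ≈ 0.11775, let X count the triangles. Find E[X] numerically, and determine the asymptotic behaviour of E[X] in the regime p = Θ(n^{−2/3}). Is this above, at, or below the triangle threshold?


Number of potential triangles: C(198, 3) = 1274196.
Each occurs with probability p³ ≈ (0.11775)³ ≈ 1.6324865e-03.
By linearity: E[X] = C(198, 3)·p³ ≈ 1274196 · 1.6324865e-03 ≈ 2080.10774.
Since α = 2/3 < 1, p = c/n^{2/3} ≫ 1/n is above the triangle threshold p ~ 1/n. Asymptotically E[X] ~ (c³/6)·n^{3(1−α)} = (4³/6)·n^{1} → ∞; triangles are abundant w.h.p.

E[X] ≈ 2080.10774; in regime p = Θ(1/n^{2/3}) E[X] diverges (above the triangle threshold p ~ 1/n).


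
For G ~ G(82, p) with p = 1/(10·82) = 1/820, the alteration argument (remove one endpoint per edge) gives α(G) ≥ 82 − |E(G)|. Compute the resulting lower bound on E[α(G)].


E[|E(G)|] = C(82, 2)·p = 3321 · (1/820) = 81/20.
E[α(G)] ≥ n − E[|E(G)|] = 82 − 81/20 = 1559/20.
Numerically: ≈ 77.9500.
(This is only a lower bound; the true E[α(G)] may be larger.)

E[α(G)] ≥ 1559/20 ≈ 77.9500.


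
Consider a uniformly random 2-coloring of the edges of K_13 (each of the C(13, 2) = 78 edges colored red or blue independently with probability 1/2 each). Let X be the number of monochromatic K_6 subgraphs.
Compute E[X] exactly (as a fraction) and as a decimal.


Let X = Σ_S X_S over the C(13, 6) = 1716 subsets S of size 6, where X_S = 1 if the K_6 on S is monochromatic.
For a fixed S, the K_6 on S has C(6, 2) = 15 edges. P[all 15 edges red] = (1/2)^15, and likewise for blue, so P[monochromatic] = 2·(1/2)^15 = 2^{1 − 15} = 1/16384.
Summing: E[X] = C(13, 6) · 2^{1 − 15} = 1716 · 1/16384 = 429/4096.
Numerically: E[X] ≈ 0.104736.

E[X] = C(13,6)·2^(1−C(6,2)) = 429/4096 ≈ 0.104736.


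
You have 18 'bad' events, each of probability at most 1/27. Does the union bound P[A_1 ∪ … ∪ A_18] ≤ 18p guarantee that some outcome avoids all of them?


Union bound: P[∪_{i=1}^{18} A_i] ≤ Σ_i P[A_i] ≤ 18·p = 18·(1/27) = 2/3.
Numerically: 2/3 ≈ 0.6666667.
Is 2/3 < 1? YES.
Since P[∪ A_i] ≤ 2/3 < 1, the complement has P[∩ A_i^c] ≥ 1 − 2/3 = 1/3 > 0, so some outcome avoids every A_i.

18·p = 2/3 ≈ 0.6666667; existence CERTIFIED by the union bound.


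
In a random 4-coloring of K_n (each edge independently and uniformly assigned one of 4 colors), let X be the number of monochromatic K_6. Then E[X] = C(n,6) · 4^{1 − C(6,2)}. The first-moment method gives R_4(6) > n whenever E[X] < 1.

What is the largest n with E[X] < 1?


We need C(n, 6) · 4^{1 − 15} < 1, i.e. C(n, 6) < 4^{15 − 1} = 268435456.
Check values of n near the boundary:
  n = 73: C(73, 6) = 170230452; 170230452 < 268435456? YES
  n = 74: C(74, 6) = 185250786; 185250786 < 268435456? YES
  n = 75: C(75, 6) = 201359550; 201359550 < 268435456? YES
  n = 76: C(76, 6) = 218618940; 218618940 < 268435456? YES
  n = 77: C(77, 6) = 237093780; 237093780 < 268435456? YES
  n = 78: C(78, 6) = 256851595; 256851595 < 268435456? YES
  n = 79: C(79, 6) = 277962685; 277962685 < 268435456? NO
  n = 80: C(80, 6) = 300500200; 300500200 < 268435456? NO
  n = 81: C(81, 6) = 324540216; 324540216 < 268435456? NO
The largest n with C(n, 6) < 268435456 is n = 78 (where E[X] = 256851595/268435456 ≈ 0.957). Hence R_4(6) > 78, i.e. R_4(6) ≥ 79.

Largest n = 78; hence R_4(6) > 78.


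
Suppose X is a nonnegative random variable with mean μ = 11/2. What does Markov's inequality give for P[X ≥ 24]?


μ = E[X] = 11/2, a = 24.
Markov: P[X ≥ 24] ≤ μ/a = (11/2)/24 = 11/48.
Numerically: ≈ 0.22917.
(Since a = 24 > μ = 5.50000, the bound 11/48 is < 1 and informative.)

P[X ≥ 24] ≤ 11/48 ≈ 0.22917.


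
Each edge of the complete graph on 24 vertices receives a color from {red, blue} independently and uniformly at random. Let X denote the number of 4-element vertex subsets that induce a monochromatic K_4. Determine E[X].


Let X = Σ_S X_S over the C(24, 4) = 10626 subsets S of size 4, where X_S = 1 if the K_4 on S is monochromatic.
For a fixed S, the K_4 on S has C(4, 2) = 6 edges. P[all 6 edges red] = (1/2)^6, and likewise for blue, so P[monochromatic] = 2·(1/2)^6 = 2^{1 − 6} = 1/32.
Summing: E[X] = C(24, 4) · 2^{1 − 6} = 10626 · 1/32 = 5313/16.
Numerically: E[X] ≈ 332.0625.

E[X] = C(24,4)·2^(1−C(4,2)) = 5313/16 ≈ 332.0625.


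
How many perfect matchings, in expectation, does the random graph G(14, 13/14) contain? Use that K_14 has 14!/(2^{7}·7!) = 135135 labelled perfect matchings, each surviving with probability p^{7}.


K_14 has 14!/(2^{7}·7!) = 135135 labelled perfect matchings.
For each such perfect matching H, let X_H = 1 if all 7 edges of H are present in G. Then P[X_H = 1] = p^{7} = (13/14)^{7} = 62748517/105413504.
Summing the indicators: E[X] = Σ_H E[X_H] = 135135 · p^{7} = 135135 · 62748517/105413504 = 1211360120685/15059072.
Numerically: E[X] ≈ 80440.6.

E[X] = 135135 · (13/14)^{7} = 1211360120685/15059072 ≈ 80440.6.


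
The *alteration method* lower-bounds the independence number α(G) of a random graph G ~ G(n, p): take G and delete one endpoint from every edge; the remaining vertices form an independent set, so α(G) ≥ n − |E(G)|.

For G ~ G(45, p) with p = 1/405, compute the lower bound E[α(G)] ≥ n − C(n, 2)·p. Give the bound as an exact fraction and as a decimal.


E[|E(G)|] = C(45, 2)·p = 990 · (1/405) = 22/9.
E[α(G)] ≥ n − E[|E(G)|] = 45 − 22/9 = 383/9.
Numerically: ≈ 42.55556.
(This is only a lower bound; the true E[α(G)] may be larger.)

E[α(G)] ≥ 383/9 ≈ 42.55556.


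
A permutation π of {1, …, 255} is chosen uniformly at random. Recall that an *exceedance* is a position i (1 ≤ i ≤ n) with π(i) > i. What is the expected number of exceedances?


Write X = Σ_{i=1}^{255} X_i, where X_i = 1_{π(i) > i}.
For each fixed i, π(i) is uniform over {1, …, 255} (marginal of a uniform permutation), so P[π(i) > i] = (n − i)/n. Summing: Σ_{i=1}^{255} (n − i)/n = (0 + 1 + … + 254)/255 = 255(255 − 1)/(2·255) = (255 − 1)/2.
Hence E[X] = Σ_{i=1}^{255} (255 − i)/255 = 127 ≈ 127.0000.

E[X] = 127 = 127.0000.


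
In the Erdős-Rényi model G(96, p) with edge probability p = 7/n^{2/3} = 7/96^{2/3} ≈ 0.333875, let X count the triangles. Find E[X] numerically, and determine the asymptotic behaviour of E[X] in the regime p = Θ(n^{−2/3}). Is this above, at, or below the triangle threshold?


Number of potential triangles: C(96, 3) = 142880.
Each occurs with probability p³ ≈ (0.333875)³ ≈ 3.72178819e-02.
By linearity: E[X] = C(96, 3)·p³ ≈ 142880 · 3.72178819e-02 ≈ 5317.690972.
Since α = 2/3 < 1, p = c/n^{2/3} ≫ 1/n is above the triangle threshold p ~ 1/n. Asymptotically E[X] ~ (c³/6)·n^{3(1−α)} = (7³/6)·n^{1} → ∞; triangles are abundant w.h.p.

E[X] ≈ 5317.690972; in regime p = Θ(1/n^{2/3}) E[X] diverges (above the triangle threshold p ~ 1/n).


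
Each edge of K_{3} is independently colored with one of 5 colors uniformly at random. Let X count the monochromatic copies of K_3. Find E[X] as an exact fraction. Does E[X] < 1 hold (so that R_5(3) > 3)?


E[X] = C(3, 3) · 5^{1 − 3} = 1 · 5^{−2} = 1/25.
As a reduced fraction: E[X] = 1/25 ≈ 0.040.
Is E[X] < 1? YES.
Since E[X] < 1, there exists a 5-coloring of K_{3} with no monochromatic K_3; hence R_5(3) > 3.

E[X] = 1/25 ≈ 0.040; E[X] < 1, so R_5(3) > 3.


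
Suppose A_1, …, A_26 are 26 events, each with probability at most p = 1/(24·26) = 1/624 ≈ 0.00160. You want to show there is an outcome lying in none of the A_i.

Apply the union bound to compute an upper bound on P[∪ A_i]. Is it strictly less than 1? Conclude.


Union bound: P[∪_{i=1}^{26} A_i] ≤ Σ_i P[A_i] ≤ 26·p = 26·(1/624) = 1/24.
Numerically: 1/24 ≈ 0.04167.
Is 1/24 < 1? YES.
Since P[∪ A_i] ≤ 1/24 < 1, the complement has P[∩ A_i^c] ≥ 1 − 1/24 = 23/24 > 0, so some outcome avoids every A_i.

26·p = 1/24 ≈ 0.04167; existence CERTIFIED by the union bound.


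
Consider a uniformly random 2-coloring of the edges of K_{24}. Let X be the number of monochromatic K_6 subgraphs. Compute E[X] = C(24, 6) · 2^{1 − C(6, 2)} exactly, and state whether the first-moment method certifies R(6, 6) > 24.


E[X] = C(24, 6) · 2^{1 − 15} = 134596 · 2^{−14} = 134596/16384.
As a reduced fraction: E[X] = 33649/4096 ≈ 8.2150879.
Is E[X] < 1? NO.
Since E[X] ≥ 1, the first-moment bound is inconclusive at n = 24; it does NOT by itself certify R(6, 6) > 24.

E[X] = 33649/4096 ≈ 8.2150879; E[X] ≥ 1; first-moment method inconclusive here.


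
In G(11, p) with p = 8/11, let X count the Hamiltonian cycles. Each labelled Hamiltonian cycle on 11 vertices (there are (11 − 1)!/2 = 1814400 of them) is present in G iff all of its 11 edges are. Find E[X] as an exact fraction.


K_11 has (11 − 1)!/2 = 1814400 labelled Hamiltonian cycles.
For each such Hamiltonian cycle H, let X_H = 1 if all 11 edges of H are present in G. Then P[X_H = 1] = p^{11} = (8/11)^{11} = 8589934592/285311670611.
Summing the indicators: E[X] = Σ_H E[X_H] = 1814400 · p^{11} = 1814400 · 8589934592/285311670611 = 15585577323724800/285311670611.
Numerically: E[X] ≈ 54626.

E[X] = 1814400 · (8/11)^{11} = 15585577323724800/285311670611 ≈ 54626.


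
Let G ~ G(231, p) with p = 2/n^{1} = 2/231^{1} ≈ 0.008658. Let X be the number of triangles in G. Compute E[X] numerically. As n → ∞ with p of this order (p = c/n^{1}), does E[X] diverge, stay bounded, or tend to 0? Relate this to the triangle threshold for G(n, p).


Number of potential triangles: C(231, 3) = 2027795.
Each occurs with probability p³ ≈ (0.008658)³ ≈ 6.490140e-07.
By linearity: E[X] = C(231, 3)·p³ ≈ 2027795 · 6.490140e-07 ≈ 1.3161.
Here α = 1, so p = 2/n is exactly at the triangle threshold p ~ 1/n. Asymptotically E[X] → c³/6 = 2³/6 = 4/3 ≈ 1.3333, a bounded constant. In this regime the triangle count is asymptotically Poisson(c³/6).

E[X] ≈ 1.3161; in regime p = Θ(1/n^{1}) E[X] stays bounded (at the triangle threshold p ~ 1/n).


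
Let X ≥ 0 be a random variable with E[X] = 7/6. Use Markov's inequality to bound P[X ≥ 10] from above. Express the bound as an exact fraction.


μ = E[X] = 7/6, a = 10.
Markov: P[X ≥ 10] ≤ μ/a = (7/6)/10 = 7/60.
Numerically: ≈ 0.11667.
(Since a = 10 > μ = 1.16667, the bound 7/60 is < 1 and informative.)

P[X ≥ 10] ≤ 7/60 ≈ 0.11667.


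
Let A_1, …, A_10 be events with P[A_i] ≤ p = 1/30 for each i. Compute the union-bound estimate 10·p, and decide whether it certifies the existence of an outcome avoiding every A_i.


Union bound: P[∪_{i=1}^{10} A_i] ≤ Σ_i P[A_i] ≤ 10·p = 10·(1/30) = 1/3.
Numerically: 1/3 ≈ 0.3333.
Is 1/3 < 1? YES.
Since P[∪ A_i] ≤ 1/3 < 1, the complement has P[∩ A_i^c] ≥ 1 − 1/3 = 2/3 > 0, so some outcome avoids every A_i.

10·p = 1/3 ≈ 0.3333; existence CERTIFIED by the union bound.


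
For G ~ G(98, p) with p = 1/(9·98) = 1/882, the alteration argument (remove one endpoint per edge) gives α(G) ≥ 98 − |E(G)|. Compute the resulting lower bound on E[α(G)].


E[|E(G)|] = C(98, 2)·p = 4753 · (1/882) = 97/18.
E[α(G)] ≥ n − E[|E(G)|] = 98 − 97/18 = 1667/18.
Numerically: ≈ 92.6111.
(This is only a lower bound; the true E[α(G)] may be larger.)

E[α(G)] ≥ 1667/18 ≈ 92.6111.


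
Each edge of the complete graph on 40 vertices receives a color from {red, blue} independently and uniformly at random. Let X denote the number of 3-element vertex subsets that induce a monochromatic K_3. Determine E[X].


Let X = Σ_S X_S over the C(40, 3) = 9880 subsets S of size 3, where X_S = 1 if the K_3 on S is monochromatic.
For a fixed S, the K_3 on S has C(3, 2) = 3 edges. P[all 3 edges red] = (1/2)^3, and likewise for blue, so P[monochromatic] = 2·(1/2)^3 = 2^{1 − 3} = 1/4.
By linearity of expectation: E[X] = C(40, 3) · 2^{1 − 3} = 9880 · 1/4 = 2470.
Numerically: E[X] ≈ 2470.0000.

E[X] = C(40,3)·2^(1−C(3,2)) = 2470 ≈ 2470.0000.


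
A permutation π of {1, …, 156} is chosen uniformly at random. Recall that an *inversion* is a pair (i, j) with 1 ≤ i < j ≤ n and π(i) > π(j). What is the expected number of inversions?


Write X = Σ X_I over the C(156, 2) = 12090 pairs i < j, with X_I the indicator of one inversion.
There are 12090 indicators.
For each fixed pair i < j, the values π(i) and π(j) are two distinct elements of {1, …, 156} in uniformly random order; by symmetry P[π(i) > π(j)] = 1/2.
By linearity: E[X] = 12090 · (1/2) = C(156, 2) · (1/2) = 12090/2 = 6045 ≈ 6045.0000.

E[X] = 6045 = 6045.0000.


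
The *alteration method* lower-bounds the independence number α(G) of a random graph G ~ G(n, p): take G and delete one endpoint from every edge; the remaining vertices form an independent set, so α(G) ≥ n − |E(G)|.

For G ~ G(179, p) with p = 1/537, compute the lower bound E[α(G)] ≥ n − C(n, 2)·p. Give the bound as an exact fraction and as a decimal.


E[|E(G)|] = C(179, 2)·p = 15931 · (1/537) = 89/3.
E[α(G)] ≥ n − E[|E(G)|] = 179 − 89/3 = 448/3.
Numerically: ≈ 149.333.
(This is only a lower bound; the true E[α(G)] may be larger.)

E[α(G)] ≥ 448/3 ≈ 149.333.


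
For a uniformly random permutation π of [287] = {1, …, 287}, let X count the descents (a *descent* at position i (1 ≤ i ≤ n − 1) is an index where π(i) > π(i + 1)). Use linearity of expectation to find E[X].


Write X = Σ X_I over i = 1, …, 286, with X_I the indicator of one descent.
There are 286 indicators.
For each fixed i, the pair (π(i), π(i+1)) is a uniformly random ordered pair of distinct values from {1, …, 287}; by symmetry P[π(i) > π(i+1)] = 1/2.
By linearity: E[X] = 286 · (1/2) = (287 − 1) · (1/2) = 143 ≈ 143.000.

E[X] = 143 = 143.000.


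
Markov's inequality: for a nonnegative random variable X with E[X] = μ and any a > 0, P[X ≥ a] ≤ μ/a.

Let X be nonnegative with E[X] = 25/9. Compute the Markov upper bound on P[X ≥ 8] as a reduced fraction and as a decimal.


μ = E[X] = 25/9, a = 8.
Markov: P[X ≥ 8] ≤ μ/a = (25/9)/8 = 25/72.
Numerically: ≈ 0.3472.
(Since a = 8 > μ = 2.7778, the bound 25/72 is < 1 and informative.)

P[X ≥ 8] ≤ 25/72 ≈ 0.3472.


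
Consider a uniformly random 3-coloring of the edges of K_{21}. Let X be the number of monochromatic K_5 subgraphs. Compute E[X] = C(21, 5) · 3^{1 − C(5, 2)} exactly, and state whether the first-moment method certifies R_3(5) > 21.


E[X] = C(21, 5) · 3^{1 − 10} = 20349 · 3^{−9} = 20349/19683.
As a reduced fraction: E[X] = 2261/2187 ≈ 1.0338363.
Is E[X] < 1? NO.
Since E[X] ≥ 1, the first-moment bound is inconclusive at n = 21; it does NOT by itself certify R_3(5) > 21.

E[X] = 2261/2187 ≈ 1.0338363; E[X] ≥ 1; first-moment method inconclusive here.


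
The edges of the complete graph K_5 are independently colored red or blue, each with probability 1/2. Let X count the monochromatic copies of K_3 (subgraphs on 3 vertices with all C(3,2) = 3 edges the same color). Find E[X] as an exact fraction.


Let X = Σ_S X_S over the C(5, 3) = 10 subsets S of size 3, where X_S = 1 if the K_3 on S is monochromatic.
For a fixed S, the K_3 on S has C(3, 2) = 3 edges. P[all 3 edges red] = (1/2)^3, and likewise for blue, so P[monochromatic] = 2·(1/2)^3 = 2^{1 − 3} = 1/4.
Summing: E[X] = C(5, 3) · 2^{1 − 3} = 10 · 1/4 = 5/2.
Numerically: E[X] ≈ 2.500000.

E[X] = C(5,3)·2^(1−C(3,2)) = 5/2 ≈ 2.500000.


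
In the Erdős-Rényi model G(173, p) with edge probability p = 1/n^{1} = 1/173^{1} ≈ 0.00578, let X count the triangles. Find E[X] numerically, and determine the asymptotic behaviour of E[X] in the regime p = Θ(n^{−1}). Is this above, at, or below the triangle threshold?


Number of potential triangles: C(173, 3) = 848046.
Each occurs with probability p³ ≈ (0.00578)³ ≈ 1.931353e-07.
By linearity: E[X] = C(173, 3)·p³ ≈ 848046 · 1.931353e-07 ≈ 0.1638.
Here α = 1, so p = 1/n is exactly at the triangle threshold p ~ 1/n. Asymptotically E[X] → c³/6 = 1³/6 = 1/6 ≈ 0.1667, a bounded constant. In this regime the triangle count is asymptotically Poisson(c³/6).

E[X] ≈ 0.1638; in regime p = Θ(1/n^{1}) E[X] stays bounded (at the triangle threshold p ~ 1/n).


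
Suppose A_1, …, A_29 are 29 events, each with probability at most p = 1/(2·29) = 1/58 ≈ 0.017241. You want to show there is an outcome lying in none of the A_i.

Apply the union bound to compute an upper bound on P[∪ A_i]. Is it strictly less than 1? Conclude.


Union bound: P[∪_{i=1}^{29} A_i] ≤ Σ_i P[A_i] ≤ 29·p = 29·(1/58) = 1/2.
Numerically: 1/2 ≈ 0.500000.
Is 1/2 < 1? YES.
Since P[∪ A_i] ≤ 1/2 < 1, the complement has P[∩ A_i^c] ≥ 1 − 1/2 = 1/2 > 0, so some outcome avoids every A_i.

29·p = 1/2 ≈ 0.500000; existence CERTIFIED by the union bound.


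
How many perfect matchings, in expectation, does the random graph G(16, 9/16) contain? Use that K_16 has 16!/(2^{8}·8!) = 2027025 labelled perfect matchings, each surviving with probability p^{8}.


K_16 has 16!/(2^{8}·8!) = 2027025 labelled perfect matchings.
For each such perfect matching H, let X_H = 1 if all 8 edges of H are present in G. Then P[X_H = 1] = p^{8} = (9/16)^{8} = 43046721/4294967296.
By linearity of expectation: E[X] = Σ_H E[X_H] = 2027025 · p^{8} = 2027025 · 43046721/4294967296 = 87256779635025/4294967296.
Numerically: E[X] ≈ 2.032e+04.

E[X] = 2027025 · (9/16)^{8} = 87256779635025/4294967296 ≈ 2.032e+04.


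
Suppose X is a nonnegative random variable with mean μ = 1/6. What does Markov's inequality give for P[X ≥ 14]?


μ = E[X] = 1/6, a = 14.
Markov: P[X ≥ 14] ≤ μ/a = (1/6)/14 = 1/84.
Numerically: ≈ 0.011905.
(Since a = 14 > μ = 0.166667, the bound 1/84 is < 1 and informative.)

P[X ≥ 14] ≤ 1/84 ≈ 0.011905.


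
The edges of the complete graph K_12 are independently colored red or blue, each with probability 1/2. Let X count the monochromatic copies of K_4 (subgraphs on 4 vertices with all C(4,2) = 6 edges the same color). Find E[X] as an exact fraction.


Let X = Σ_S X_S over the C(12, 4) = 495 subsets S of size 4, where X_S = 1 if the K_4 on S is monochromatic.
For a fixed S, the K_4 on S has C(4, 2) = 6 edges. P[all 6 edges red] = (1/2)^6, and likewise for blue, so P[monochromatic] = 2·(1/2)^6 = 2^{1 − 6} = 1/32.
Summing: E[X] = C(12, 4) · 2^{1 − 6} = 495 · 1/32 = 495/32.
Numerically: E[X] ≈ 15.4688.

E[X] = C(12,4)·2^(1−C(4,2)) = 495/32 ≈ 15.4688.


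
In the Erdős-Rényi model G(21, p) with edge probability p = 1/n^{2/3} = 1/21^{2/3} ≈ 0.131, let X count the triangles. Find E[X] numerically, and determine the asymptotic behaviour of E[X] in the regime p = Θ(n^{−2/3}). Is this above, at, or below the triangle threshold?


Number of potential triangles: C(21, 3) = 1330.
Each occurs with probability p³ ≈ (0.131)³ ≈ 2.26757e-03.
By linearity: E[X] = C(21, 3)·p³ ≈ 1330 · 2.26757e-03 ≈ 3.016.
Since α = 2/3 < 1, p = c/n^{2/3} ≫ 1/n is above the triangle threshold p ~ 1/n. Asymptotically E[X] ~ (c³/6)·n^{3(1−α)} = (1³/6)·n^{1} → ∞; triangles are abundant w.h.p.

E[X] ≈ 3.016; in regime p = Θ(1/n^{2/3}) E[X] diverges (above the triangle threshold p ~ 1/n).


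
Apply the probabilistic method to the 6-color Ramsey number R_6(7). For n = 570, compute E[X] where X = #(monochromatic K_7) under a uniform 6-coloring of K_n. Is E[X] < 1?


E[X] = C(570, 7) · 6^{1 − 21} = 3737936877831720 · 6^{−20} = 3737936877831720/3656158440062976.
As a reduced fraction: E[X] = 5768421107765/5642219814912 ≈ 1.02237.
Is E[X] < 1? NO.
Since E[X] ≥ 1, the first-moment bound is inconclusive at n = 570; it does NOT by itself certify R_6(7) > 570.

E[X] = 5768421107765/5642219814912 ≈ 1.02237; E[X] ≥ 1; first-moment method inconclusive here.


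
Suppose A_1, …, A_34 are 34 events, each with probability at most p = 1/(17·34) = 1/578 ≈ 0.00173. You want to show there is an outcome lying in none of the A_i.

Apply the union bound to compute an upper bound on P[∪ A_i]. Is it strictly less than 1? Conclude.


Union bound: P[∪_{i=1}^{34} A_i] ≤ Σ_i P[A_i] ≤ 34·p = 34·(1/578) = 1/17.
Numerically: 1/17 ≈ 0.05882.
Is 1/17 < 1? YES.
Since P[∪ A_i] ≤ 1/17 < 1, the complement has P[∩ A_i^c] ≥ 1 − 1/17 = 16/17 > 0, so some outcome avoids every A_i.

34·p = 1/17 ≈ 0.05882; existence CERTIFIED by the union bound.


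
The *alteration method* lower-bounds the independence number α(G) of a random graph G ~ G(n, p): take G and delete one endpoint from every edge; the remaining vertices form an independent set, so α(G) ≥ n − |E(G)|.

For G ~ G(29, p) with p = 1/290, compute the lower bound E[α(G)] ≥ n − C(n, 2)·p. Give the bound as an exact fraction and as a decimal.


E[|E(G)|] = C(29, 2)·p = 406 · (1/290) = 7/5.
E[α(G)] ≥ n − E[|E(G)|] = 29 − 7/5 = 138/5.
Numerically: ≈ 27.600000.
(This is only a lower bound; the true E[α(G)] may be larger.)

E[α(G)] ≥ 138/5 ≈ 27.600000.


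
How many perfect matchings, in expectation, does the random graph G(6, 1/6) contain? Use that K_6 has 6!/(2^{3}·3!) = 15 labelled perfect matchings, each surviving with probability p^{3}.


K_6 has 6!/(2^{3}·3!) = 15 labelled perfect matchings.
For each such perfect matching H, let X_H = 1 if all 3 edges of H are present in G. Then P[X_H = 1] = p^{3} = (1/6)^{3} = 1/216.
By linearity of expectation: E[X] = Σ_H E[X_H] = 15 · p^{3} = 15 · 1/216 = 5/72.
Numerically: E[X] ≈ 0.0694.

E[X] = 15 · (1/6)^{3} = 5/72 ≈ 0.0694.


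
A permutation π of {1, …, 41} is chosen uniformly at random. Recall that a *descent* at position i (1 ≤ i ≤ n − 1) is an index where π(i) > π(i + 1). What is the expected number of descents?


Write X = Σ X_I over i = 1, …, 40, with X_I the indicator of one descent.
There are 40 indicators.
For each fixed i, the pair (π(i), π(i+1)) is a uniformly random ordered pair of distinct values from {1, …, 41}; by symmetry P[π(i) > π(i+1)] = 1/2.
By linearity: E[X] = 40 · (1/2) = (41 − 1) · (1/2) = 20 ≈ 20.0000.

E[X] = 20 = 20.0000.


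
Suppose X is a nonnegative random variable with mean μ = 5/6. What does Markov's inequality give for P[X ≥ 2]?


μ = E[X] = 5/6, a = 2.
Markov: P[X ≥ 2] ≤ μ/a = (5/6)/2 = 5/12.
Numerically: ≈ 0.417.
(Since a = 2 > μ = 0.833, the bound 5/12 is < 1 and informative.)

P[X ≥ 2] ≤ 5/12 ≈ 0.417.


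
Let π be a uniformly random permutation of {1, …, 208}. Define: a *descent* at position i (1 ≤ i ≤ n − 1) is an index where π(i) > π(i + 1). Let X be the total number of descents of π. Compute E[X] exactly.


Write X = Σ X_I over i = 1, …, 207, with X_I the indicator of one descent.
There are 207 indicators.
For each fixed i, the pair (π(i), π(i+1)) is a uniformly random ordered pair of distinct values from {1, …, 208}; by symmetry P[π(i) > π(i+1)] = 1/2.
By linearity: E[X] = 207 · (1/2) = (208 − 1) · (1/2) = 207/2 ≈ 103.50000.

E[X] = 207/2 = 103.50000.


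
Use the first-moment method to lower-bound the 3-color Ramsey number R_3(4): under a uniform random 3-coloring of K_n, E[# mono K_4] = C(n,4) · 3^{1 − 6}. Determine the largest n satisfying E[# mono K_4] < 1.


We need C(n, 4) · 3^{1 − 6} < 1, i.e. C(n, 4) < 3^{6 − 1} = 243.
Check values of n near the boundary:
  n = 8: C(8, 4) = 70; 70 < 243? YES
  n = 9: C(9, 4) = 126; 126 < 243? YES
  n = 10: C(10, 4) = 210; 210 < 243? YES
  n = 11: C(11, 4) = 330; 330 < 243? NO
  n = 12: C(12, 4) = 495; 495 < 243? NO
  n = 13: C(13, 4) = 715; 715 < 243? NO
The largest n with C(n, 4) < 243 is n = 10 (where E[X] = 70/81 ≈ 0.8641975). Hence R_3(4) > 10, i.e. R_3(4) ≥ 11.

Largest n = 10; hence R_3(4) > 10.


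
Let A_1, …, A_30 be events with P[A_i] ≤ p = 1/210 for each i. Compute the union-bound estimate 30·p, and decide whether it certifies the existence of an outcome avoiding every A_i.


Union bound: P[∪_{i=1}^{30} A_i] ≤ Σ_i P[A_i] ≤ 30·p = 30·(1/210) = 1/7.
Numerically: 1/7 ≈ 0.1429.
Is 1/7 < 1? YES.
Since P[∪ A_i] ≤ 1/7 < 1, the complement has P[∩ A_i^c] ≥ 1 − 1/7 = 6/7 > 0, so some outcome avoids every A_i.

30·p = 1/7 ≈ 0.1429; existence CERTIFIED by the union bound.


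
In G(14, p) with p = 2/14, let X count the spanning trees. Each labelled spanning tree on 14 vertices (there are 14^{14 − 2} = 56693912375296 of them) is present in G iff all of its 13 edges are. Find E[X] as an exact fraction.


K_14 has 14^{14 − 2} = 56693912375296 labelled spanning trees.
For each such spanning tree H, let X_H = 1 if all 13 edges of H are present in G. Then P[X_H = 1] = p^{13} = (1/7)^{13} = 1/96889010407.
By linearity: E[X] = Σ_H E[X_H] = 56693912375296 · p^{13} = 56693912375296 · 1/96889010407 = 4096/7.
Numerically: E[X] ≈ 585.14.

E[X] = 56693912375296 · (1/7)^{13} = 4096/7 ≈ 585.14.


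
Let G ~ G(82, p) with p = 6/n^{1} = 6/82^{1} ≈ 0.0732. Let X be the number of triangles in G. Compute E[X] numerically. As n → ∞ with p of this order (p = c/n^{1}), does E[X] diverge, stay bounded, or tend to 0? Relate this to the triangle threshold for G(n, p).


Number of potential triangles: C(82, 3) = 88560.
Each occurs with probability p³ ≈ (0.0732)³ ≈ 3.91753e-04.
By linearity: E[X] = C(82, 3)·p³ ≈ 88560 · 3.91753e-04 ≈ 34.694.
Here α = 1, so p = 6/n is exactly at the triangle threshold p ~ 1/n. Asymptotically E[X] → c³/6 = 6³/6 = 36 ≈ 36.000, a bounded constant. In this regime the triangle count is asymptotically Poisson(c³/6).

E[X] ≈ 34.694; in regime p = Θ(1/n^{1}) E[X] stays bounded (at the triangle threshold p ~ 1/n).


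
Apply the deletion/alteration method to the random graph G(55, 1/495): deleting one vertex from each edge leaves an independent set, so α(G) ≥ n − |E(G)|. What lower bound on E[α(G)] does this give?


E[|E(G)|] = C(55, 2)·p = 1485 · (1/495) = 3.
E[α(G)] ≥ n − E[|E(G)|] = 55 − 3 = 52.
Numerically: ≈ 52.000000.
(This is only a lower bound; the true E[α(G)] may be larger.)

E[α(G)] ≥ 52 ≈ 52.000000.
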